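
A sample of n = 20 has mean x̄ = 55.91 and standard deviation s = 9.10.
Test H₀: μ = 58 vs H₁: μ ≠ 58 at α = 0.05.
One-sample t-test:
H₀: μ = 58
H₁: μ ≠ 58
df = n - 1 = 19
t = (x̄ - μ₀) / (s/√n) = (55.91 - 58) / (9.10/√20) = -1.027
p-value = 0.3173

Since p-value > α = 0.05, we fail to reject H₀.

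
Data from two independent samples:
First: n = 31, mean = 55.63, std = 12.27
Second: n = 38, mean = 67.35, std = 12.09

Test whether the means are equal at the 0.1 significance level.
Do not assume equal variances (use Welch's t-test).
Welch's two-sample t-test:
H₀: μ₁ = μ₂
H₁: μ₁ ≠ μ₂
s₁²/n₁ = 12.27²/31 = 4.8565,  s₂²/n₂ = 12.09²/38 = 3.8465
SE = √(s₁²/n₁ + s₂²/n₂) = √(4.8565 + 3.8465) = 2.9501
df (Welch-Satterthwaite) = (s₁²/n₁ + s₂²/n₂)² / [(s₁²/n₁)²/(n₁-1) + (s₂²/n₂)²/(n₂-1)] ≈ 63.86
t = (x̄₁ - x̄₂) / SE = (55.63 - 67.35) / 2.9501 = -11.72 / 2.9501 = -3.973
p-value = 0.0002

Since p-value < α = 0.1, we reject H₀.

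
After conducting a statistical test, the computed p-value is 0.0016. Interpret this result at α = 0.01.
Since p = 0.0016 < α = 0.01, reject H₀.
There is sufficient evidence to reject the null hypothesis; the result is statistically significant at the 0.01 level.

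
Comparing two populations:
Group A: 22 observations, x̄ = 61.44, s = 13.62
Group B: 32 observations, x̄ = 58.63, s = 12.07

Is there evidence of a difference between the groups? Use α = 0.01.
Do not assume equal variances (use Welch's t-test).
Welch's two-sample t-test:
H₀: μ₁ = μ₂
H₁: μ₁ ≠ μ₂
s₁²/n₁ = 13.62²/22 = 8.4320,  s₂²/n₂ = 12.07²/32 = 4.5527
SE = √(s₁²/n₁ + s₂²/n₂) = √(8.4320 + 4.5527) = 3.6034
df (Welch-Satterthwaite) = (s₁²/n₁ + s₂²/n₂)² / [(s₁²/n₁)²/(n₁-1) + (s₂²/n₂)²/(n₂-1)] ≈ 41.59
t = (x̄₁ - x̄₂) / SE = (61.44 - 58.63) / 3.6034 = 2.81 / 3.6034 = 0.780
p-value = 0.4399

Since p-value > α = 0.01, we fail to reject H₀.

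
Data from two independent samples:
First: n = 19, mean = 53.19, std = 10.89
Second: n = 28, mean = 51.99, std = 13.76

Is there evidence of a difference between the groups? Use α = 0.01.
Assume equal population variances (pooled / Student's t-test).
Student's two-sample t-test (equal variances):
H₀: μ₁ = μ₂
H₁: μ₁ ≠ μ₂
df = n₁ + n₂ - 2 = 45
Pooled variance s_p² = [(n₁-1)s₁² + (n₂-1)s₂²] / (n₁ + n₂ - 2) = [(18)(10.89²) + (27)(13.76²)] / 45 = 161.0394
SE = √(s_p²(1/n₁ + 1/n₂)) = √(161.0394 × (1/19 + 1/28)) = 3.7719
t = (x̄₁ - x̄₂) / SE = (53.19 - 51.99) / 3.7719 = 1.20 / 3.7719 = 0.318
p-value = 0.7518

Since p-value > α = 0.01, we fail to reject H₀.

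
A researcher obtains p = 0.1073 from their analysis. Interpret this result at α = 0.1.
Since p = 0.1073 > α = 0.1, fail to reject H₀.
There is insufficient evidence to reject the null hypothesis; the result is not statistically significant at the 0.1 level.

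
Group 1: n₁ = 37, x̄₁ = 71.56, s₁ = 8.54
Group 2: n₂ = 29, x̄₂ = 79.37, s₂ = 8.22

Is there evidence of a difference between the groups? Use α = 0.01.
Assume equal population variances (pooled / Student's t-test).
Student's two-sample t-test (equal variances):
H₀: μ₁ = μ₂
H₁: μ₁ ≠ μ₂
df = n₁ + n₂ - 2 = 64
Pooled variance s_p² = [(n₁-1)s₁² + (n₂-1)s₂²] / (n₁ + n₂ - 2) = [(36)(8.54²) + (28)(8.22²)] / 64 = 70.5852
SE = √(s_p²(1/n₁ + 1/n₂)) = √(70.5852 × (1/37 + 1/29)) = 2.0837
t = (x̄₁ - x̄₂) / SE = (71.56 - 79.37) / 2.0837 = -7.81 / 2.0837 = -3.748
p-value = 0.0004

Since p-value < α = 0.01, we reject H₀.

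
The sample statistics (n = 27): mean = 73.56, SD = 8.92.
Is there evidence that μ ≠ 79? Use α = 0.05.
One-sample t-test:
H₀: μ = 79
H₁: μ ≠ 79
df = n - 1 = 26
t = (x̄ - μ₀) / (s/√n) = (73.56 - 79) / (8.92/√27) = -3.169
p-value = 0.0039

Since p-value < α = 0.05, we reject H₀.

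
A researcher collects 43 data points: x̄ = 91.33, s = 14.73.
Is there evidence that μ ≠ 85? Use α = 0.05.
One-sample t-test:
H₀: μ = 85
H₁: μ ≠ 85
df = n - 1 = 42
t = (x̄ - μ₀) / (s/√n) = (91.33 - 85) / (14.73/√43) = 2.818
p-value = 0.0073

Since p-value < α = 0.05, we reject H₀.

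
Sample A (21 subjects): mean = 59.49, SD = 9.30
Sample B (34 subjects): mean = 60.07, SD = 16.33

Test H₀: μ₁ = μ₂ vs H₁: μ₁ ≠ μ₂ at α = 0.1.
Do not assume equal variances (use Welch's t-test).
Welch's two-sample t-test:
H₀: μ₁ = μ₂
H₁: μ₁ ≠ μ₂
s₁²/n₁ = 9.30²/21 = 4.1186,  s₂²/n₂ = 16.33²/34 = 7.8432
SE = √(s₁²/n₁ + s₂²/n₂) = √(4.1186 + 7.8432) = 3.4586
df (Welch-Satterthwaite) = (s₁²/n₁ + s₂²/n₂)² / [(s₁²/n₁)²/(n₁-1) + (s₂²/n₂)²/(n₂-1)] ≈ 52.75
t = (x̄₁ - x̄₂) / SE = (59.49 - 60.07) / 3.4586 = -0.58 / 3.4586 = -0.168
p-value = 0.8675

Since p-value > α = 0.1, we fail to reject H₀.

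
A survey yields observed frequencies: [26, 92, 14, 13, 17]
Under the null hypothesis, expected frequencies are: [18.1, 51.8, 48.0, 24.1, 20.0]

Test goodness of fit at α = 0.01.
Chi-square goodness of fit test:
H₀: observed counts match expected distribution
H₁: observed counts differ from expected distribution
df = k - 1 = 4
χ² = Σ(O - E)²/E
   = (26 - 18.1)²/18.1 + (92 - 51.8)²/51.8 + (14 - 48.0)²/48.0 + (13 - 24.1)²/24.1 + (17 - 20.0)²/20.0
   = 3.448 + 31.198 + 24.083 + 5.112 + 0.450
   = 64.29
p-value < 0.0001

Since p-value < α = 0.01, we reject H₀.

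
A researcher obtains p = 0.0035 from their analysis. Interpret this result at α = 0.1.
Since p = 0.0035 < α = 0.1, reject H₀.
There is sufficient evidence to reject the null hypothesis; the result is statistically significant at the 0.1 level.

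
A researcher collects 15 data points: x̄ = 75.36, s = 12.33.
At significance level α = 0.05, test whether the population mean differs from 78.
One-sample t-test:
H₀: μ = 78
H₁: μ ≠ 78
df = n - 1 = 14
t = (x̄ - μ₀) / (s/√n) = (75.36 - 78) / (12.33/√15) = -0.829
p-value = 0.4209

Since p-value > α = 0.05, we fail to reject H₀.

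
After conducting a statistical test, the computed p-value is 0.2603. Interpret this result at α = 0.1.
Since p = 0.2603 > α = 0.1, fail to reject H₀.
There is insufficient evidence to reject the null hypothesis; the result is not statistically significant at the 0.1 level.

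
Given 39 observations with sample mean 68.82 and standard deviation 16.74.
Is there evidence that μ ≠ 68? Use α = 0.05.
One-sample t-test:
H₀: μ = 68
H₁: μ ≠ 68
df = n - 1 = 38
t = (x̄ - μ₀) / (s/√n) = (68.82 - 68) / (16.74/√39) = 0.306
p-value = 0.7613

Since p-value > α = 0.05, we fail to reject H₀.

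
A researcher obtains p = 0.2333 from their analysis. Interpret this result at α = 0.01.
Since p = 0.2333 > α = 0.01, fail to reject H₀.
There is insufficient evidence to reject the null hypothesis; the result is not statistically significant at the 0.01 level.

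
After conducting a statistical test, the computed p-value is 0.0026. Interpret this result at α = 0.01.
Since p = 0.0026 < α = 0.01, reject H₀.
There is sufficient evidence to reject the null hypothesis; the result is statistically significant at the 0.01 level.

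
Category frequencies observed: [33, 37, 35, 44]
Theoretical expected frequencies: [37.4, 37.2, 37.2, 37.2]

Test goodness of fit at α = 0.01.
Chi-square goodness of fit test:
H₀: observed counts match expected distribution
H₁: observed counts differ from expected distribution
df = k - 1 = 3
χ² = Σ(O - E)²/E
   = (33 - 37.4)²/37.4 + (37 - 37.2)²/37.2 + (35 - 37.2)²/37.2 + (44 - 37.2)²/37.2
   = 0.518 + 0.001 + 0.130 + 1.243
   = 1.89
p-value = 0.5952

Since p-value > α = 0.01, we fail to reject H₀.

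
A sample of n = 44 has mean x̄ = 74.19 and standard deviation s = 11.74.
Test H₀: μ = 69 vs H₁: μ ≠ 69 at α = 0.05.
One-sample t-test:
H₀: μ = 69
H₁: μ ≠ 69
df = n - 1 = 43
t = (x̄ - μ₀) / (s/√n) = (74.19 - 69) / (11.74/√44) = 2.932
p-value = 0.0054

Since p-value < α = 0.05, we reject H₀.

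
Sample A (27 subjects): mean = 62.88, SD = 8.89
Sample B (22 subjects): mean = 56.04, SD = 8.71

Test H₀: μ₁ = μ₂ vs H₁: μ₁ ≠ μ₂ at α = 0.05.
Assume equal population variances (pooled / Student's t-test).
Student's two-sample t-test (equal variances):
H₀: μ₁ = μ₂
H₁: μ₁ ≠ μ₂
df = n₁ + n₂ - 2 = 47
Pooled variance s_p² = [(n₁-1)s₁² + (n₂-1)s₂²] / (n₁ + n₂ - 2) = [(26)(8.89²) + (21)(8.71²)] / 47 = 77.6166
SE = √(s_p²(1/n₁ + 1/n₂)) = √(77.6166 × (1/27 + 1/22)) = 2.5304
t = (x̄₁ - x̄₂) / SE = (62.88 - 56.04) / 2.5304 = 6.84 / 2.5304 = 2.703
p-value = 0.0095

Since p-value < α = 0.05, we reject H₀.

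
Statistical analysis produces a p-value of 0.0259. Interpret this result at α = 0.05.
Since p = 0.0259 < α = 0.05, reject H₀.
There is sufficient evidence to reject the null hypothesis; the result is statistically significant at the 0.05 level.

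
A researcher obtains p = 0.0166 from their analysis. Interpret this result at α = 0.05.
Since p = 0.0166 < α = 0.05, reject H₀.
There is sufficient evidence to reject the null hypothesis; the result is statistically significant at the 0.05 level.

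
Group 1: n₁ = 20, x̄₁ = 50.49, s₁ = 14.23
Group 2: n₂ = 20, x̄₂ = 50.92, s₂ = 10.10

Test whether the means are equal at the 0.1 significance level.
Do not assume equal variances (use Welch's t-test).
Welch's two-sample t-test:
H₀: μ₁ = μ₂
H₁: μ₁ ≠ μ₂
s₁²/n₁ = 14.23²/20 = 10.1246,  s₂²/n₂ = 10.10²/20 = 5.1005
SE = √(s₁²/n₁ + s₂²/n₂) = √(10.1246 + 5.1005) = 3.9019
df (Welch-Satterthwaite) = (s₁²/n₁ + s₂²/n₂)² / [(s₁²/n₁)²/(n₁-1) + (s₂²/n₂)²/(n₂-1)] ≈ 34.27
t = (x̄₁ - x̄₂) / SE = (50.49 - 50.92) / 3.9019 = -0.43 / 3.9019 = -0.110
p-value = 0.9129

Since p-value > α = 0.1, we fail to reject H₀.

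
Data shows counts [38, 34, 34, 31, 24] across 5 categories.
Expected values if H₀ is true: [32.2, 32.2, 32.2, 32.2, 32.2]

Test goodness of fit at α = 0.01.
Chi-square goodness of fit test:
H₀: observed counts match expected distribution
H₁: observed counts differ from expected distribution
df = k - 1 = 4
χ² = Σ(O - E)²/E
   = (38 - 32.2)²/32.2 + (34 - 32.2)²/32.2 + (34 - 32.2)²/32.2 + (31 - 32.2)²/32.2 + (24 - 32.2)²/32.2
   = 1.045 + 0.101 + 0.101 + 0.045 + 2.088
   = 3.38
p-value = 0.4965

Since p-value > α = 0.01, we fail to reject H₀.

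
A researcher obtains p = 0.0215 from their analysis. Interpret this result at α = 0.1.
Since p = 0.0215 < α = 0.1, reject H₀.
There is sufficient evidence to reject the null hypothesis; the result is statistically significant at the 0.1 level.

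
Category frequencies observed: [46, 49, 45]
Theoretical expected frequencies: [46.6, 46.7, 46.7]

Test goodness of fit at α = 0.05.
Chi-square goodness of fit test:
H₀: observed counts match expected distribution
H₁: observed counts differ from expected distribution
df = k - 1 = 2
χ² = Σ(O - E)²/E
   = (46 - 46.6)²/46.6 + (49 - 46.7)²/46.7 + (45 - 46.7)²/46.7
   = 0.008 + 0.113 + 0.062
   = 0.18
p-value = 0.9126

Since p-value > α = 0.05, we fail to reject H₀.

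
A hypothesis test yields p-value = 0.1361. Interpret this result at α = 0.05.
Since p = 0.1361 > α = 0.05, fail to reject H₀.
There is insufficient evidence to reject the null hypothesis; the result is not statistically significant at the 0.05 level.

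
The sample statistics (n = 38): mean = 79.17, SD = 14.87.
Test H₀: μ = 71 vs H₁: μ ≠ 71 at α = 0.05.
One-sample t-test:
H₀: μ = 71
H₁: μ ≠ 71
df = n - 1 = 37
t = (x̄ - μ₀) / (s/√n) = (79.17 - 71) / (14.87/√38) = 3.387
p-value = 0.0017

Since p-value < α = 0.05, we reject H₀.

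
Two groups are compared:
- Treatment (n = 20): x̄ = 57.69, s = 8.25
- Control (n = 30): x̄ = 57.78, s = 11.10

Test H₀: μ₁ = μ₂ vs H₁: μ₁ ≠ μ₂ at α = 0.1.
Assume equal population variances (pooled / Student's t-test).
Student's two-sample t-test (equal variances):
H₀: μ₁ = μ₂
H₁: μ₁ ≠ μ₂
df = n₁ + n₂ - 2 = 48
Pooled variance s_p² = [(n₁-1)s₁² + (n₂-1)s₂²] / (n₁ + n₂ - 2) = [(19)(8.25²) + (29)(11.10²)] / 48 = 101.3808
SE = √(s_p²(1/n₁ + 1/n₂)) = √(101.3808 × (1/20 + 1/30)) = 2.9066
t = (x̄₁ - x̄₂) / SE = (57.69 - 57.78) / 2.9066 = -0.09 / 2.9066 = -0.031
p-value = 0.9754

Since p-value > α = 0.1, we fail to reject H₀.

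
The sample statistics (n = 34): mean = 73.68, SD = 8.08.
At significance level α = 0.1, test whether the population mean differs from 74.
One-sample t-test:
H₀: μ = 74
H₁: μ ≠ 74
df = n - 1 = 33
t = (x̄ - μ₀) / (s/√n) = (73.68 - 74) / (8.08/√34) = -0.231
p-value = 0.8188

Since p-value > α = 0.1, we fail to reject H₀.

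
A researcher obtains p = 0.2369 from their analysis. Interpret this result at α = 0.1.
Since p = 0.2369 > α = 0.1, fail to reject H₀.
There is insufficient evidence to reject the null hypothesis; the result is not statistically significant at the 0.1 level.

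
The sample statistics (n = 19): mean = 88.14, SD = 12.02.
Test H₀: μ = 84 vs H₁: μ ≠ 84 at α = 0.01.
One-sample t-test:
H₀: μ = 84
H₁: μ ≠ 84
df = n - 1 = 18
t = (x̄ - μ₀) / (s/√n) = (88.14 - 84) / (12.02/√19) = 1.501
p-value = 0.1506

Since p-value > α = 0.01, we fail to reject H₀.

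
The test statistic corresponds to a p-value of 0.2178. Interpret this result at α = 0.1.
Since p = 0.2178 > α = 0.1, fail to reject H₀.
There is insufficient evidence to reject the null hypothesis; the result is not statistically significant at the 0.1 level.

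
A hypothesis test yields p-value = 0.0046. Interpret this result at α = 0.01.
Since p = 0.0046 < α = 0.01, reject H₀.
There is sufficient evidence to reject the null hypothesis; the result is statistically significant at the 0.01 level.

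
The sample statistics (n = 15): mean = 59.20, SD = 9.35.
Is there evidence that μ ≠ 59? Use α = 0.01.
One-sample t-test:
H₀: μ = 59
H₁: μ ≠ 59
df = n - 1 = 14
t = (x̄ - μ₀) / (s/√n) = (59.20 - 59) / (9.35/√15) = 0.083
p-value = 0.9351

Since p-value > α = 0.01, we fail to reject H₀.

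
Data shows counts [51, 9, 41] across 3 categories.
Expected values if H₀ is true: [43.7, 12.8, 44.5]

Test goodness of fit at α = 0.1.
Chi-square goodness of fit test:
H₀: observed counts match expected distribution
H₁: observed counts differ from expected distribution
df = k - 1 = 2
χ² = Σ(O - E)²/E
   = (51 - 43.7)²/43.7 + (9 - 12.8)²/12.8 + (41 - 44.5)²/44.5
   = 1.219 + 1.128 + 0.275
   = 2.62
p-value = 0.2694

Since p-value > α = 0.1, we fail to reject H₀.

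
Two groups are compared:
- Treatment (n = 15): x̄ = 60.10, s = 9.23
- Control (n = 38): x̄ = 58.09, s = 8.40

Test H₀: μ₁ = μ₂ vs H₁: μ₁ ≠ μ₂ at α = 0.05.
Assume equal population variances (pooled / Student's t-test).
Student's two-sample t-test (equal variances):
H₀: μ₁ = μ₂
H₁: μ₁ ≠ μ₂
df = n₁ + n₂ - 2 = 51
Pooled variance s_p² = [(n₁-1)s₁² + (n₂-1)s₂²] / (n₁ + n₂ - 2) = [(14)(9.23²) + (37)(8.40²)] / 51 = 74.5769
SE = √(s_p²(1/n₁ + 1/n₂)) = √(74.5769 × (1/15 + 1/38)) = 2.6333
t = (x̄₁ - x̄₂) / SE = (60.10 - 58.09) / 2.6333 = 2.01 / 2.6333 = 0.763
p-value = 0.4488

Since p-value > α = 0.05, we fail to reject H₀.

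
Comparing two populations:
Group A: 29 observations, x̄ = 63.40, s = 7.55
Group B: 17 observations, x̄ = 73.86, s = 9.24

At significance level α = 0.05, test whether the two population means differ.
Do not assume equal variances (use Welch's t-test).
Welch's two-sample t-test:
H₀: μ₁ = μ₂
H₁: μ₁ ≠ μ₂
s₁²/n₁ = 7.55²/29 = 1.9656,  s₂²/n₂ = 9.24²/17 = 5.0222
SE = √(s₁²/n₁ + s₂²/n₂) = √(1.9656 + 5.0222) = 2.6434
df (Welch-Satterthwaite) = (s₁²/n₁ + s₂²/n₂)² / [(s₁²/n₁)²/(n₁-1) + (s₂²/n₂)²/(n₂-1)] ≈ 28.48
t = (x̄₁ - x̄₂) / SE = (63.40 - 73.86) / 2.6434 = -10.46 / 2.6434 = -3.957
p-value = 0.0005

Since p-value < α = 0.05, we reject H₀.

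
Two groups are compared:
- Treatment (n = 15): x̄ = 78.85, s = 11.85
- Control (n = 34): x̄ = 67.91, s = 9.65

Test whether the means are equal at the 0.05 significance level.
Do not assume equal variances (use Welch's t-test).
Welch's two-sample t-test:
H₀: μ₁ = μ₂
H₁: μ₁ ≠ μ₂
s₁²/n₁ = 11.85²/15 = 9.3615,  s₂²/n₂ = 9.65²/34 = 2.7389
SE = √(s₁²/n₁ + s₂²/n₂) = √(9.3615 + 2.7389) = 3.4786
df (Welch-Satterthwaite) = (s₁²/n₁ + s₂²/n₂)² / [(s₁²/n₁)²/(n₁-1) + (s₂²/n₂)²/(n₂-1)] ≈ 22.57
t = (x̄₁ - x̄₂) / SE = (78.85 - 67.91) / 3.4786 = 10.94 / 3.4786 = 3.145
p-value = 0.0046

Since p-value < α = 0.05, we reject H₀.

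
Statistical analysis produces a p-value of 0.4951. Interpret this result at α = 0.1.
Since p = 0.4951 > α = 0.1, fail to reject H₀.
There is insufficient evidence to reject the null hypothesis; the result is not statistically significant at the 0.1 level.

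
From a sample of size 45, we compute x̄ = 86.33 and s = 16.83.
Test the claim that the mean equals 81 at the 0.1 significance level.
One-sample t-test:
H₀: μ = 81
H₁: μ ≠ 81
df = n - 1 = 44
t = (x̄ - μ₀) / (s/√n) = (86.33 - 81) / (16.83/√45) = 2.124
p-value = 0.0393

Since p-value < α = 0.1, we reject H₀.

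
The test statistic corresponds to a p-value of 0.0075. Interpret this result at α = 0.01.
Since p = 0.0075 < α = 0.01, reject H₀.
There is sufficient evidence to reject the null hypothesis; the result is statistically significant at the 0.01 level.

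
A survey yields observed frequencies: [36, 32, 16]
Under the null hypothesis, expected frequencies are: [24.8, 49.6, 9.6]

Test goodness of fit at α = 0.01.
Chi-square goodness of fit test:
H₀: observed counts match expected distribution
H₁: observed counts differ from expected distribution
df = k - 1 = 2
χ² = Σ(O - E)²/E
   = (36 - 24.8)²/24.8 + (32 - 49.6)²/49.6 + (16 - 9.6)²/9.6
   = 5.058 + 6.245 + 4.267
   = 15.57
p-value = 0.0004

Since p-value < α = 0.01, we reject H₀.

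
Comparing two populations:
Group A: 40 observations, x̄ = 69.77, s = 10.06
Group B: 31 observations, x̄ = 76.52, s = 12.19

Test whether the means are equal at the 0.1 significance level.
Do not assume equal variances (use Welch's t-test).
Welch's two-sample t-test:
H₀: μ₁ = μ₂
H₁: μ₁ ≠ μ₂
s₁²/n₁ = 10.06²/40 = 2.5301,  s₂²/n₂ = 12.19²/31 = 4.7934
SE = √(s₁²/n₁ + s₂²/n₂) = √(2.5301 + 4.7934) = 2.7062
df (Welch-Satterthwaite) = (s₁²/n₁ + s₂²/n₂)² / [(s₁²/n₁)²/(n₁-1) + (s₂²/n₂)²/(n₂-1)] ≈ 57.67
t = (x̄₁ - x̄₂) / SE = (69.77 - 76.52) / 2.7062 = -6.75 / 2.7062 = -2.494
p-value = 0.0155

Since p-value < α = 0.1, we reject H₀.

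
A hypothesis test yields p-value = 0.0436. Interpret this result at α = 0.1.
Since p = 0.0436 < α = 0.1, reject H₀.
There is sufficient evidence to reject the null hypothesis; the result is statistically significant at the 0.1 level.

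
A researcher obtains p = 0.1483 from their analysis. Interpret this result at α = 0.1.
Since p = 0.1483 > α = 0.1, fail to reject H₀.
There is insufficient evidence to reject the null hypothesis; the result is not statistically significant at the 0.1 level.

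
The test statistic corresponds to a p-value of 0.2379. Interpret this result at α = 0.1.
Since p = 0.2379 > α = 0.1, fail to reject H₀.
There is insufficient evidence to reject the null hypothesis; the result is not statistically significant at the 0.1 level.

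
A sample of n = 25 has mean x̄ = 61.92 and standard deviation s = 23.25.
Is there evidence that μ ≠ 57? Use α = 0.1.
One-sample t-test:
H₀: μ = 57
H₁: μ ≠ 57
df = n - 1 = 24
t = (x̄ - μ₀) / (s/√n) = (61.92 - 57) / (23.25/√25) = 1.058
p-value = 0.3006

Since p-value > α = 0.1, we fail to reject H₀.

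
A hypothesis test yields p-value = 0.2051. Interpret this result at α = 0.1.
Since p = 0.2051 > α = 0.1, fail to reject H₀.
There is insufficient evidence to reject the null hypothesis; the result is not statistically significant at the 0.1 level.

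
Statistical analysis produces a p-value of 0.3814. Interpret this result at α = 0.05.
Since p = 0.3814 > α = 0.05, fail to reject H₀.
There is insufficient evidence to reject the null hypothesis; the result is not statistically significant at the 0.05 level.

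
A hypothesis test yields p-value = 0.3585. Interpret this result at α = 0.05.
Since p = 0.3585 > α = 0.05, fail to reject H₀.
There is insufficient evidence to reject the null hypothesis; the result is not statistically significant at the 0.05 level.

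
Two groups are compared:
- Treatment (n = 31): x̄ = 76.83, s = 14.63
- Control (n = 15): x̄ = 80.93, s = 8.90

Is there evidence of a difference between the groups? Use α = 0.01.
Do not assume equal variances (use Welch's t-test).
Welch's two-sample t-test:
H₀: μ₁ = μ₂
H₁: μ₁ ≠ μ₂
s₁²/n₁ = 14.63²/31 = 6.9044,  s₂²/n₂ = 8.90²/15 = 5.2807
SE = √(s₁²/n₁ + s₂²/n₂) = √(6.9044 + 5.2807) = 3.4907
df (Welch-Satterthwaite) = (s₁²/n₁ + s₂²/n₂)² / [(s₁²/n₁)²/(n₁-1) + (s₂²/n₂)²/(n₂-1)] ≈ 41.46
t = (x̄₁ - x̄₂) / SE = (76.83 - 80.93) / 3.4907 = -4.10 / 3.4907 = -1.175
p-value = 0.2469

Since p-value > α = 0.01, we fail to reject H₀.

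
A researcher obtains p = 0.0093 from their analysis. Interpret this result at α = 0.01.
Since p = 0.0093 < α = 0.01, reject H₀.
There is sufficient evidence to reject the null hypothesis; the result is statistically significant at the 0.01 level.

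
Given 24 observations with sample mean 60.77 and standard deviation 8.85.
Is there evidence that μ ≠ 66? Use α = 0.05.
One-sample t-test:
H₀: μ = 66
H₁: μ ≠ 66
df = n - 1 = 23
t = (x̄ - μ₀) / (s/√n) = (60.77 - 66) / (8.85/√24) = -2.895
p-value = 0.0082

Since p-value < α = 0.05, we reject H₀.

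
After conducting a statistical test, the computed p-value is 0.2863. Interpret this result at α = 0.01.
Since p = 0.2863 > α = 0.01, fail to reject H₀.
There is insufficient evidence to reject the null hypothesis; the result is not statistically significant at the 0.01 level.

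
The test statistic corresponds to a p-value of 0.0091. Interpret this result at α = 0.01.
Since p = 0.0091 < α = 0.01, reject H₀.
There is sufficient evidence to reject the null hypothesis; the result is statistically significant at the 0.01 level.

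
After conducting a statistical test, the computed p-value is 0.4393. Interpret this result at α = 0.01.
Since p = 0.4393 > α = 0.01, fail to reject H₀.
There is insufficient evidence to reject the null hypothesis; the result is not statistically significant at the 0.01 level.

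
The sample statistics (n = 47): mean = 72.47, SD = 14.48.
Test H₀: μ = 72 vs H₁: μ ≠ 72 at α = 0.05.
One-sample t-test:
H₀: μ = 72
H₁: μ ≠ 72
df = n - 1 = 46
t = (x̄ - μ₀) / (s/√n) = (72.47 - 72) / (14.48/√47) = 0.223
p-value = 0.8249

Since p-value > α = 0.05, we fail to reject H₀.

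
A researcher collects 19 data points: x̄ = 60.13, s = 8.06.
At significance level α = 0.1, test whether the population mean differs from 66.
One-sample t-test:
H₀: μ = 66
H₁: μ ≠ 66
df = n - 1 = 18
t = (x̄ - μ₀) / (s/√n) = (60.13 - 66) / (8.06/√19) = -3.175
p-value = 0.0052

Since p-value < α = 0.1, we reject H₀.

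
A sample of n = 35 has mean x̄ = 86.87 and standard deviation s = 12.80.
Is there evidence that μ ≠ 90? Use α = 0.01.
One-sample t-test:
H₀: μ = 90
H₁: μ ≠ 90
df = n - 1 = 34
t = (x̄ - μ₀) / (s/√n) = (86.87 - 90) / (12.80/√35) = -1.447
p-value = 0.1571

Since p-value > α = 0.01, we fail to reject H₀.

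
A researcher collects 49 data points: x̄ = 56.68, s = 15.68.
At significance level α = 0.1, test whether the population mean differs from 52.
One-sample t-test:
H₀: μ = 52
H₁: μ ≠ 52
df = n - 1 = 48
t = (x̄ - μ₀) / (s/√n) = (56.68 - 52) / (15.68/√49) = 2.089
p-value = 0.0420

Since p-value < α = 0.1, we reject H₀.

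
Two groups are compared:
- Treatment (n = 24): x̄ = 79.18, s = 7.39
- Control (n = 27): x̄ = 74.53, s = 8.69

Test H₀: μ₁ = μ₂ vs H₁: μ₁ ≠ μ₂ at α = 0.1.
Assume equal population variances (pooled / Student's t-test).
Student's two-sample t-test (equal variances):
H₀: μ₁ = μ₂
H₁: μ₁ ≠ μ₂
df = n₁ + n₂ - 2 = 49
Pooled variance s_p² = [(n₁-1)s₁² + (n₂-1)s₂²] / (n₁ + n₂ - 2) = [(23)(7.39²) + (26)(8.69²)] / 49 = 65.7040
SE = √(s_p²(1/n₁ + 1/n₂)) = √(65.7040 × (1/24 + 1/27)) = 2.2740
t = (x̄₁ - x̄₂) / SE = (79.18 - 74.53) / 2.2740 = 4.65 / 2.2740 = 2.045
p-value = 0.0463

Since p-value < α = 0.1, we reject H₀.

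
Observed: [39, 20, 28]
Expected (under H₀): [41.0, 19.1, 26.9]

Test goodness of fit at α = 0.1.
Chi-square goodness of fit test:
H₀: observed counts match expected distribution
H₁: observed counts differ from expected distribution
df = k - 1 = 2
χ² = Σ(O - E)²/E
   = (39 - 41.0)²/41.0 + (20 - 19.1)²/19.1 + (28 - 26.9)²/26.9
   = 0.098 + 0.042 + 0.045
   = 0.18
p-value = 0.9117

Since p-value > α = 0.1, we fail to reject H₀.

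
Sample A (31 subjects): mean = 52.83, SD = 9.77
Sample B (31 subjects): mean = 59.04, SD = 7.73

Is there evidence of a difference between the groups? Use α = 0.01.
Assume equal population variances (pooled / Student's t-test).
Student's two-sample t-test (equal variances):
H₀: μ₁ = μ₂
H₁: μ₁ ≠ μ₂
df = n₁ + n₂ - 2 = 60
Pooled variance s_p² = [(n₁-1)s₁² + (n₂-1)s₂²] / (n₁ + n₂ - 2) = [(30)(9.77²) + (30)(7.73²)] / 60 = 77.6029
SE = √(s_p²(1/n₁ + 1/n₂)) = √(77.6029 × (1/31 + 1/31)) = 2.2376
t = (x̄₁ - x̄₂) / SE = (52.83 - 59.04) / 2.2376 = -6.21 / 2.2376 = -2.775
p-value = 0.0073

Since p-value < α = 0.01, we reject H₀.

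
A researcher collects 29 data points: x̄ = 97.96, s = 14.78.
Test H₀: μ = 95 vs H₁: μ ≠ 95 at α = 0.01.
One-sample t-test:
H₀: μ = 95
H₁: μ ≠ 95
df = n - 1 = 28
t = (x̄ - μ₀) / (s/√n) = (97.96 - 95) / (14.78/√29) = 1.078
p-value = 0.2900

Since p-value > α = 0.01, we fail to reject H₀.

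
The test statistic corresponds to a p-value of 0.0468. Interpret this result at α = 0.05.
Since p = 0.0468 < α = 0.05, reject H₀.
There is sufficient evidence to reject the null hypothesis; the result is statistically significant at the 0.05 level.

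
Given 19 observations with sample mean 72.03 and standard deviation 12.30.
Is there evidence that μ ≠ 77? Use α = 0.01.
One-sample t-test:
H₀: μ = 77
H₁: μ ≠ 77
df = n - 1 = 18
t = (x̄ - μ₀) / (s/√n) = (72.03 - 77) / (12.30/√19) = -1.761
p-value = 0.0952

Since p-value > α = 0.01, we fail to reject H₀.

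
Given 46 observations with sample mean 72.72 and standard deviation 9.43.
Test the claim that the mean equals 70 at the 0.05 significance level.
One-sample t-test:
H₀: μ = 70
H₁: μ ≠ 70
df = n - 1 = 45
t = (x̄ - μ₀) / (s/√n) = (72.72 - 70) / (9.43/√46) = 1.956
p-value = 0.0567

Since p-value > α = 0.05, we fail to reject H₀.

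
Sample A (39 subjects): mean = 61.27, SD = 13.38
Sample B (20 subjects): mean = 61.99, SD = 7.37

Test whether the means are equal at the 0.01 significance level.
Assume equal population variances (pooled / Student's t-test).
Student's two-sample t-test (equal variances):
H₀: μ₁ = μ₂
H₁: μ₁ ≠ μ₂
df = n₁ + n₂ - 2 = 57
Pooled variance s_p² = [(n₁-1)s₁² + (n₂-1)s₂²] / (n₁ + n₂ - 2) = [(38)(13.38²) + (19)(7.37²)] / 57 = 137.4552
SE = √(s_p²(1/n₁ + 1/n₂)) = √(137.4552 × (1/39 + 1/20)) = 3.2245
t = (x̄₁ - x̄₂) / SE = (61.27 - 61.99) / 3.2245 = -0.72 / 3.2245 = -0.223
p-value = 0.8241

Since p-value > α = 0.01, we fail to reject H₀.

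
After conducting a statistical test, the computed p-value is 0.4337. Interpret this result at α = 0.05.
Since p = 0.4337 > α = 0.05, fail to reject H₀.
There is insufficient evidence to reject the null hypothesis; the result is not statistically significant at the 0.05 level.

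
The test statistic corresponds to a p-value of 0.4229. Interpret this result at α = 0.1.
Since p = 0.4229 > α = 0.1, fail to reject H₀.
There is insufficient evidence to reject the null hypothesis; the result is not statistically significant at the 0.1 level.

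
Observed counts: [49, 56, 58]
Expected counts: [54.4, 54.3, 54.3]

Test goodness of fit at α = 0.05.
Chi-square goodness of fit test:
H₀: observed counts match expected distribution
H₁: observed counts differ from expected distribution
df = k - 1 = 2
χ² = Σ(O - E)²/E
   = (49 - 54.4)²/54.4 + (56 - 54.3)²/54.3 + (58 - 54.3)²/54.3
   = 0.536 + 0.053 + 0.252
   = 0.84
p-value = 0.6566

Since p-value > α = 0.05, we fail to reject H₀.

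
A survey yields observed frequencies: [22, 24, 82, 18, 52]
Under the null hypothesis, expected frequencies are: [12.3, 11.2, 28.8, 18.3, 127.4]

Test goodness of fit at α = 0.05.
Chi-square goodness of fit test:
H₀: observed counts match expected distribution
H₁: observed counts differ from expected distribution
df = k - 1 = 4
χ² = Σ(O - E)²/E
   = (22 - 12.3)²/12.3 + (24 - 11.2)²/11.2 + (82 - 28.8)²/28.8 + (18 - 18.3)²/18.3 + (52 - 127.4)²/127.4
   = 7.650 + 14.629 + 98.272 + 0.005 + 44.624
   = 165.18
p-value < 0.0001

Since p-value < α = 0.05, we reject H₀.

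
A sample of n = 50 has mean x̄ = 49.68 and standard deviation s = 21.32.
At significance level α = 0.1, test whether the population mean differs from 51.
One-sample t-test:
H₀: μ = 51
H₁: μ ≠ 51
df = n - 1 = 49
t = (x̄ - μ₀) / (s/√n) = (49.68 - 51) / (21.32/√50) = -0.438
p-value = 0.6635

Since p-value > α = 0.1, we fail to reject H₀.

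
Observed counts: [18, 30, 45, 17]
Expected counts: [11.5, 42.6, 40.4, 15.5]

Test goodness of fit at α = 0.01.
Chi-square goodness of fit test:
H₀: observed counts match expected distribution
H₁: observed counts differ from expected distribution
df = k - 1 = 3
χ² = Σ(O - E)²/E
   = (18 - 11.5)²/11.5 + (30 - 42.6)²/42.6 + (45 - 40.4)²/40.4 + (17 - 15.5)²/15.5
   = 3.674 + 3.727 + 0.524 + 0.145
   = 8.07
p-value = 0.0446

Since p-value > α = 0.01, we fail to reject H₀.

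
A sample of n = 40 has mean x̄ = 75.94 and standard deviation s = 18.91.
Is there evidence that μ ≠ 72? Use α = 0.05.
One-sample t-test:
H₀: μ = 72
H₁: μ ≠ 72
df = n - 1 = 39
t = (x̄ - μ₀) / (s/√n) = (75.94 - 72) / (18.91/√40) = 1.318
p-value = 0.1953

Since p-value > α = 0.05, we fail to reject H₀.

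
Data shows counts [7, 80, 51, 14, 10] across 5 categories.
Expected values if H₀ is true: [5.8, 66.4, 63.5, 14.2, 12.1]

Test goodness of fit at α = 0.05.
Chi-square goodness of fit test:
H₀: observed counts match expected distribution
H₁: observed counts differ from expected distribution
df = k - 1 = 4
χ² = Σ(O - E)²/E
   = (7 - 5.8)²/5.8 + (80 - 66.4)²/66.4 + (51 - 63.5)²/63.5 + (14 - 14.2)²/14.2 + (10 - 12.1)²/12.1
   = 0.248 + 2.786 + 2.461 + 0.003 + 0.364
   = 5.86
p-value = 0.2097

Since p-value > α = 0.05, we fail to reject H₀.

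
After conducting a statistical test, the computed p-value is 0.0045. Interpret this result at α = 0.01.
Since p = 0.0045 < α = 0.01, reject H₀.
There is sufficient evidence to reject the null hypothesis; the result is statistically significant at the 0.01 level.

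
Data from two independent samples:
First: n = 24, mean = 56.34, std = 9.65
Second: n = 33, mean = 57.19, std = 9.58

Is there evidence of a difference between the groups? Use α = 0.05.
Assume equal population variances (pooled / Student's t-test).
Student's two-sample t-test (equal variances):
H₀: μ₁ = μ₂
H₁: μ₁ ≠ μ₂
df = n₁ + n₂ - 2 = 55
Pooled variance s_p² = [(n₁-1)s₁² + (n₂-1)s₂²] / (n₁ + n₂ - 2) = [(23)(9.65²) + (32)(9.58²)] / 55 = 92.3393
SE = √(s_p²(1/n₁ + 1/n₂)) = √(92.3393 × (1/24 + 1/33)) = 2.5779
t = (x̄₁ - x̄₂) / SE = (56.34 - 57.19) / 2.5779 = -0.85 / 2.5779 = -0.330
p-value = 0.7429

Since p-value > α = 0.05, we fail to reject H₀.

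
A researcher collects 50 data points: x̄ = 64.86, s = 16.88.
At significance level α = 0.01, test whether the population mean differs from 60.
One-sample t-test:
H₀: μ = 60
H₁: μ ≠ 60
df = n - 1 = 49
t = (x̄ - μ₀) / (s/√n) = (64.86 - 60) / (16.88/√50) = 2.036
p-value = 0.0472

Since p-value > α = 0.01, we fail to reject H₀.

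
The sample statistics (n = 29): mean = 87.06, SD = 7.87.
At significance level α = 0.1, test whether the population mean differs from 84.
One-sample t-test:
H₀: μ = 84
H₁: μ ≠ 84
df = n - 1 = 28
t = (x̄ - μ₀) / (s/√n) = (87.06 - 84) / (7.87/√29) = 2.094
p-value = 0.0454

Since p-value < α = 0.1, we reject H₀.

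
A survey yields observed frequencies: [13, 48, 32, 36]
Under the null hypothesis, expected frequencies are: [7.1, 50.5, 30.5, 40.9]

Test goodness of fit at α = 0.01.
Chi-square goodness of fit test:
H₀: observed counts match expected distribution
H₁: observed counts differ from expected distribution
df = k - 1 = 3
χ² = Σ(O - E)²/E
   = (13 - 7.1)²/7.1 + (48 - 50.5)²/50.5 + (32 - 30.5)²/30.5 + (36 - 40.9)²/40.9
   = 4.903 + 0.124 + 0.074 + 0.587
   = 5.69
p-value = 0.1279

Since p-value > α = 0.01, we fail to reject H₀.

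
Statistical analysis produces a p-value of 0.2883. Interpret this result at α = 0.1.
Since p = 0.2883 > α = 0.1, fail to reject H₀.
There is insufficient evidence to reject the null hypothesis; the result is not statistically significant at the 0.1 level.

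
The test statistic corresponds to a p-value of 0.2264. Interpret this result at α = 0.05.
Since p = 0.2264 > α = 0.05, fail to reject H₀.
There is insufficient evidence to reject the null hypothesis; the result is not statistically significant at the 0.05 level.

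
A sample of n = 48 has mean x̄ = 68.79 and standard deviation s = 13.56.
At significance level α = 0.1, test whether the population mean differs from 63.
One-sample t-test:
H₀: μ = 63
H₁: μ ≠ 63
df = n - 1 = 47
t = (x̄ - μ₀) / (s/√n) = (68.79 - 63) / (13.56/√48) = 2.958
p-value = 0.0048

Since p-value < α = 0.1, we reject H₀.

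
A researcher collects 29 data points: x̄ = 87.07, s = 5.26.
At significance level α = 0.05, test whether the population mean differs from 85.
One-sample t-test:
H₀: μ = 85
H₁: μ ≠ 85
df = n - 1 = 28
t = (x̄ - μ₀) / (s/√n) = (87.07 - 85) / (5.26/√29) = 2.119
p-value = 0.0431

Since p-value < α = 0.05, we reject H₀.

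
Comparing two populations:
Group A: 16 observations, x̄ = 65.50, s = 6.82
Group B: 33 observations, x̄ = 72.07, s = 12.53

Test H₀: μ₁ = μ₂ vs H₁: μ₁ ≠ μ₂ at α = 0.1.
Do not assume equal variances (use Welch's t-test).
Welch's two-sample t-test:
H₀: μ₁ = μ₂
H₁: μ₁ ≠ μ₂
s₁²/n₁ = 6.82²/16 = 2.9070,  s₂²/n₂ = 12.53²/33 = 4.7576
SE = √(s₁²/n₁ + s₂²/n₂) = √(2.9070 + 4.7576) = 2.7685
df (Welch-Satterthwaite) = (s₁²/n₁ + s₂²/n₂)² / [(s₁²/n₁)²/(n₁-1) + (s₂²/n₂)²/(n₂-1)] ≈ 46.23
t = (x̄₁ - x̄₂) / SE = (65.50 - 72.07) / 2.7685 = -6.57 / 2.7685 = -2.373
p-value = 0.0219

Since p-value < α = 0.1, we reject H₀.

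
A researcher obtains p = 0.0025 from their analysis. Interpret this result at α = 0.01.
Since p = 0.0025 < α = 0.01, reject H₀.
There is sufficient evidence to reject the null hypothesis; the result is statistically significant at the 0.01 level.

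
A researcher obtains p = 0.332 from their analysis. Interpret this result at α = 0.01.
Since p = 0.332 > α = 0.01, fail to reject H₀.
There is insufficient evidence to reject the null hypothesis; the result is not statistically significant at the 0.01 level.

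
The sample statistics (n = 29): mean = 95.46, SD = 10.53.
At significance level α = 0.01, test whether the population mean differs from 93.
One-sample t-test:
H₀: μ = 93
H₁: μ ≠ 93
df = n - 1 = 28
t = (x̄ - μ₀) / (s/√n) = (95.46 - 93) / (10.53/√29) = 1.258
p-value = 0.2188

Since p-value > α = 0.01, we fail to reject H₀.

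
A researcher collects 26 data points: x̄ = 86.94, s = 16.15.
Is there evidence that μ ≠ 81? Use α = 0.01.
One-sample t-test:
H₀: μ = 81
H₁: μ ≠ 81
df = n - 1 = 25
t = (x̄ - μ₀) / (s/√n) = (86.94 - 81) / (16.15/√26) = 1.875
p-value = 0.0725

Since p-value > α = 0.01, we fail to reject H₀.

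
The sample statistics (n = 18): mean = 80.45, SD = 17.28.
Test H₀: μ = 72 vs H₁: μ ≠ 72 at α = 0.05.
One-sample t-test:
H₀: μ = 72
H₁: μ ≠ 72
df = n - 1 = 17
t = (x̄ - μ₀) / (s/√n) = (80.45 - 72) / (17.28/√18) = 2.075
p-value = 0.0535

Since p-value > α = 0.05, we fail to reject H₀.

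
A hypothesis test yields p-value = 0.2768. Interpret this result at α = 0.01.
Since p = 0.2768 > α = 0.01, fail to reject H₀.
There is insufficient evidence to reject the null hypothesis; the result is not statistically significant at the 0.01 level.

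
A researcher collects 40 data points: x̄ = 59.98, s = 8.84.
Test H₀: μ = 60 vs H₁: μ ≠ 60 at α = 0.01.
One-sample t-test:
H₀: μ = 60
H₁: μ ≠ 60
df = n - 1 = 39
t = (x̄ - μ₀) / (s/√n) = (59.98 - 60) / (8.84/√40) = -0.014
p-value = 0.9887

Since p-value > α = 0.01, we fail to reject H₀.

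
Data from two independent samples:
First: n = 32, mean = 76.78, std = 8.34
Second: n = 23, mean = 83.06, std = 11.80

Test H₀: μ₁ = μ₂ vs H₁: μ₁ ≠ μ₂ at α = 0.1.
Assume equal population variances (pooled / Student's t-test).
Student's two-sample t-test (equal variances):
H₀: μ₁ = μ₂
H₁: μ₁ ≠ μ₂
df = n₁ + n₂ - 2 = 53
Pooled variance s_p² = [(n₁-1)s₁² + (n₂-1)s₂²] / (n₁ + n₂ - 2) = [(31)(8.34²) + (22)(11.80²)] / 53 = 98.4812
SE = √(s_p²(1/n₁ + 1/n₂)) = √(98.4812 × (1/32 + 1/23)) = 2.7128
t = (x̄₁ - x̄₂) / SE = (76.78 - 83.06) / 2.7128 = -6.28 / 2.7128 = -2.315
p-value = 0.0245

Since p-value < α = 0.1, we reject H₀.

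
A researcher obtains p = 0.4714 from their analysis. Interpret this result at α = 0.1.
Since p = 0.4714 > α = 0.1, fail to reject H₀.
There is insufficient evidence to reject the null hypothesis; the result is not statistically significant at the 0.1 level.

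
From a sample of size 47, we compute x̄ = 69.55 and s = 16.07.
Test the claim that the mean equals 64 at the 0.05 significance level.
One-sample t-test:
H₀: μ = 64
H₁: μ ≠ 64
df = n - 1 = 46
t = (x̄ - μ₀) / (s/√n) = (69.55 - 64) / (16.07/√47) = 2.368
p-value = 0.0222

Since p-value < α = 0.05, we reject H₀.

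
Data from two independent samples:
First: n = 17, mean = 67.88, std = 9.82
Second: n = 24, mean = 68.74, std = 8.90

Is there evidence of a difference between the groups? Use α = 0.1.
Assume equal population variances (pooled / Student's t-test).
Student's two-sample t-test (equal variances):
H₀: μ₁ = μ₂
H₁: μ₁ ≠ μ₂
df = n₁ + n₂ - 2 = 39
Pooled variance s_p² = [(n₁-1)s₁² + (n₂-1)s₂²] / (n₁ + n₂ - 2) = [(16)(9.82²) + (23)(8.90²)] / 39 = 86.2756
SE = √(s_p²(1/n₁ + 1/n₂)) = √(86.2756 × (1/17 + 1/24)) = 2.9445
t = (x̄₁ - x̄₂) / SE = (67.88 - 68.74) / 2.9445 = -0.86 / 2.9445 = -0.292
p-value = 0.7718

Since p-value > α = 0.1, we fail to reject H₀.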